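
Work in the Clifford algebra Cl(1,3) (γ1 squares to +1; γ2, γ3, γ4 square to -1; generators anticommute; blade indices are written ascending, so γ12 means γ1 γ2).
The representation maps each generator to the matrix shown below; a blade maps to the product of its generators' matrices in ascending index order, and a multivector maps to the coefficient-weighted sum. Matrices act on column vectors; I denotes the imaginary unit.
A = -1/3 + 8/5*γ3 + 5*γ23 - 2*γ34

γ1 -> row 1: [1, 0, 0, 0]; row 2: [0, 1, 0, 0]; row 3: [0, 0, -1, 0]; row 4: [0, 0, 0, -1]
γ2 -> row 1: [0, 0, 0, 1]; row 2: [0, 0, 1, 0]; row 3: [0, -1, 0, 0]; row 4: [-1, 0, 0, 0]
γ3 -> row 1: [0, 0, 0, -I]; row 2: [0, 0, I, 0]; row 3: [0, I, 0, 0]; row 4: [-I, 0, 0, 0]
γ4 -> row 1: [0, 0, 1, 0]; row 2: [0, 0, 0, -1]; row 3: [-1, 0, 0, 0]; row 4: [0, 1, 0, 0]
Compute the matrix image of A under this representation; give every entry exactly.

Bivector images (products of the table entries): rho(γ23) = rho(γ2)rho(γ3) = row 1: [-I, 0, 0, 0]; row 2: [0, I, 0, 0]; row 3: [0, 0, -I, 0]; row 4: [0, 0, 0, I]; rho(γ34) = rho(γ3)rho(γ4) = row 1: [0, -I, 0, 0]; row 2: [-I, 0, 0, 0]; row 3: [0, 0, 0, -I]; row 4: [0, 0, -I, 0].
M = (-1/3)*1 + (8/5)*rho(γ3) + (5)*rho(γ23) + (-2)*rho(γ34), summed entrywise (1 is the identity matrix):
Answer: row 1: [-1/3 - 5*I, 2*I, 0, -8*I/5]; row 2: [2*I, -1/3 + 5*I, 8*I/5, 0]; row 3: [0, 8*I/5, -1/3 - 5*I, 2*I]; row 4: [-8*I/5, 0, 2*I, -1/3 + 5*I]


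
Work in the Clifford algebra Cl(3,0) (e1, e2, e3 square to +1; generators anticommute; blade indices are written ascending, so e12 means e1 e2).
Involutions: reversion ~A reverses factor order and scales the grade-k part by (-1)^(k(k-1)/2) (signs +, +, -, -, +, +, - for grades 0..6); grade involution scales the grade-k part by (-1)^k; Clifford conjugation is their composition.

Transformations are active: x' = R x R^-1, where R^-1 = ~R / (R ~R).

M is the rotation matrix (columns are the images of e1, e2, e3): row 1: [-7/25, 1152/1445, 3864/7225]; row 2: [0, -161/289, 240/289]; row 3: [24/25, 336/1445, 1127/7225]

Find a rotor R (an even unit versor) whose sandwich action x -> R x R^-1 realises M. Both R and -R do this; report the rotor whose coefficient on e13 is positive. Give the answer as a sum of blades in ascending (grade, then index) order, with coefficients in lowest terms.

Method: write R = a + b12*e12 + b13*e13 + b23*e23 with a^2 + b12^2 + b13^2 + b23^2 = 1 (so R^-1 = ~R). Expanding the columns R e_j ~R gives tr M = 4a^2 - 1 and, from the antisymmetric part, M21 - M12 = -4a*b12, M13 - M31 = 4a*b13, M32 - M23 = -4a*b23.
Here tr M = -4921/7225, so a^2 = (1 + tr M)/4 = 576/7225 and a = ±24/85. Taking a = 24/85: M21 - M12 = -1152/1445, M13 - M31 = -3072/7225, M32 - M23 = -864/1445, giving b12 = 12/17, b13 = -32/85, b23 = 9/17, i.e. R = 24/85 + 12/17*e12 - 32/85*e13 + 9/17*e23.
Its e13 coefficient is negative, so report the other preimage -R.
Answer: -24/85 - 12/17*e12 + 32/85*e13 - 9/17*e23. Recall the cover is two-to-one: with M of trace -4921/7225, both preimages act alike, and the stated e13 sign chooses the sheet.


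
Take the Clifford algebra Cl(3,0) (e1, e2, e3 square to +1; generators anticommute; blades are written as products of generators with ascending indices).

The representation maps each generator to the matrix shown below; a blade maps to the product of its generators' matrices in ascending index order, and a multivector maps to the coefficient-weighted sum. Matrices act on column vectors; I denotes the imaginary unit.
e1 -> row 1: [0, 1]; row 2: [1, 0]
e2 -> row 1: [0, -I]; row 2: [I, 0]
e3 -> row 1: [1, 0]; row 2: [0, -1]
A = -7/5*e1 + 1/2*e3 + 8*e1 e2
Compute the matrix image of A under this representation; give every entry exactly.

Bivector images (products of the table entries): rho(e1 e2) = rho(e1)rho(e2) = row 1: [I, 0]; row 2: [0, -I].
M = (-7/5)*rho(e1) + (1/2)*rho(e3) + (8)*rho(e1 e2), summed entrywise:
Answer: row 1: [1/2 + 8*I, -7/5]; row 2: [-7/5, -1/2 - 8*I]


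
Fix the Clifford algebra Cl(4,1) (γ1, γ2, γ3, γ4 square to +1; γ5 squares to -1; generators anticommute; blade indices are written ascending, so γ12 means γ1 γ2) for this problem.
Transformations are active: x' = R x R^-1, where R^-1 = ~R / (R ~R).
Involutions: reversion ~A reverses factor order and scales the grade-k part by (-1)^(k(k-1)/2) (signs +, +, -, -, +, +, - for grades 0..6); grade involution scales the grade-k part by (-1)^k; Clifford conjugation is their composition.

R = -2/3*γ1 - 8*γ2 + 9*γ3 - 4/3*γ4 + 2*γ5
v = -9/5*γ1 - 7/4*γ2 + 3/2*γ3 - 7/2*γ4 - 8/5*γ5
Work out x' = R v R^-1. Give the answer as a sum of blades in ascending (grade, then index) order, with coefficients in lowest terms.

~R = -2/3*γ1 - 8*γ2 + 9*γ3 - 4/3*γ4 + 2*γ5, and R ~R = 1289/9, so R^-1 = ~R / (1289/9).
R v = 1097/30 - 397/30*γ12 + 76/5*γ13 - 1/15*γ14 + 14/3*γ15 + 15/4*γ23 + 77/3*γ24 + 163/10*γ25 - 59/2*γ34 - 87/5*γ35 + 137/15*γ45
Answer: 9407/6445*γ1 - 60197/25780*γ2 + 39903/12890*γ3 + 36339/12890*γ4 + 16894/6445*γ5


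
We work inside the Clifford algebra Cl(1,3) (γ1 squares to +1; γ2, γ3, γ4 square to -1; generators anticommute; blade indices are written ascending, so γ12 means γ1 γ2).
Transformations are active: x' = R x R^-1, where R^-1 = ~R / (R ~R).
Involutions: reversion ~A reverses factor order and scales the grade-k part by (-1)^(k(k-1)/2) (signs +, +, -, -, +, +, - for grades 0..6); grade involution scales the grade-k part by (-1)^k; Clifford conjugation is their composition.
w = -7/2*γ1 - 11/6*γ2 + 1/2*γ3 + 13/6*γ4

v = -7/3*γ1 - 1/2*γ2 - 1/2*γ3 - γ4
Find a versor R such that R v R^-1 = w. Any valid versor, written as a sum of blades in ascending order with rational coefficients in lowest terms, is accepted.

Key observation: q(v) = q(w) = 71/18 (sandwiches preserve the norm), so R = v + w = -35/6*γ1 - 7/3*γ2 + 7/6*γ4 works whenever it is invertible — the component of v along it is kept and (v - w)/2 reverses, sending v to w.
Answer: -35/6*γ1 - 7/3*γ2 + 7/6*γ4


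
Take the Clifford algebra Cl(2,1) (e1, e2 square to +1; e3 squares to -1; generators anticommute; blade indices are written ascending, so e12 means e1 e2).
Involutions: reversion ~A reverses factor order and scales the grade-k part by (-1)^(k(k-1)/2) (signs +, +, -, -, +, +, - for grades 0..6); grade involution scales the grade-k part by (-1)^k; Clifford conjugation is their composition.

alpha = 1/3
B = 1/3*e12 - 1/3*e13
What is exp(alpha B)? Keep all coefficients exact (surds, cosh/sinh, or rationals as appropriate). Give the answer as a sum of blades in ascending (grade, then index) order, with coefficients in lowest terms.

B^2 term by term: the squares give (1/3)^2*(e12)^2 + (-1/3)^2*(e13)^2 = 1/9*(-1) + 1/9*(+1) = 0 (each basis 2-blade squares to minus the product of its generators' squares); cross terms between blades sharing an index anticommute and cancel. So B^2 = 0.
B^2 = 0, so the series closes: exp(alpha B) = 1 + alpha B (parabolic case).
Answer: 1 + 1/9*e12 - 1/9*e13


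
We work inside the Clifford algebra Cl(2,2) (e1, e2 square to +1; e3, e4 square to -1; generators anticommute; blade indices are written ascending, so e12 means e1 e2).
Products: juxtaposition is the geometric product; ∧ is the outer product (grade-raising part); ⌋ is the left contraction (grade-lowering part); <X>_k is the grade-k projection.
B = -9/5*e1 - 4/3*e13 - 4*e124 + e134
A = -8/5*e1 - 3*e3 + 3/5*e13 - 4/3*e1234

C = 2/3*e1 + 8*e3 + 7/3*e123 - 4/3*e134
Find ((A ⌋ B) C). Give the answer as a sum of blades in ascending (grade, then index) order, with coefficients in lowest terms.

step 1: 52/25 + 4*e1 + 32/15*e3 + 3/5*e4 - 3*e14 + 32/5*e24 - 8/5*e34
step 2: -72/5 - 56/75*e1 + 316/25*e3 - 54/5*e4 - 224/45*e12 + 1412/45*e13 - 146/45*e14 + 28/3*e23 - 152/15*e34 - 92/25*e123 + 8/15*e124 + 2632/75*e134 - 221/5*e234 - 7/5*e1234
Answer: -72/5 - 56/75*e1 + 316/25*e3 - 54/5*e4 - 224/45*e12 + 1412/45*e13 - 146/45*e14 + 28/3*e23 - 152/15*e34 - 92/25*e123 + 8/15*e124 + 2632/75*e134 - 221/5*e234 - 7/5*e1234


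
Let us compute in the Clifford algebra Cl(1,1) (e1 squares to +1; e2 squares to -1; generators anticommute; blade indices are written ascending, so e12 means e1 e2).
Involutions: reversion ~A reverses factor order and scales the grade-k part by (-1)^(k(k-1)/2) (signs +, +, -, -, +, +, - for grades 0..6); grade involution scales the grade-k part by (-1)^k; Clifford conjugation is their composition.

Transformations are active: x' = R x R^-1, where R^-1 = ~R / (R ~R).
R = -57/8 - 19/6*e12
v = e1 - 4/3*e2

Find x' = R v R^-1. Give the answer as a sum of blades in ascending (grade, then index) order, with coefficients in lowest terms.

~R = -57/8 + 19/6*e12, and R ~R = 23465/576, so R^-1 = ~R / (23465/576).
R v = -817/72*e1 + 38/3*e2
Answer: 193/65*e1 - 604/195*e2


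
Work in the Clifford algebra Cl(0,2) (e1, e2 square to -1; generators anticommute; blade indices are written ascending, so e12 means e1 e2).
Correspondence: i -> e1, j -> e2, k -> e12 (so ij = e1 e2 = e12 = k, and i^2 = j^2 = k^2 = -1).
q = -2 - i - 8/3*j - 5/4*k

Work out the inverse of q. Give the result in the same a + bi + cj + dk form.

In blades: q = -2 - e1 - 8/3*e2 - 5/4*e12.
With qbar = -2 + e1 + 8/3*e2 + 5/4*e12 (scalar fixed, mapped units negated), q qbar = 1969/144 (the sum of squared coefficients), so q^-1 = qbar / (1969/144) = -288/1969 + 144/1969*e1 + 384/1969*e2 + 180/1969*e12; translating back:
Answer: -288/1969 + 144/1969*i + 384/1969*j + 180/1969*k


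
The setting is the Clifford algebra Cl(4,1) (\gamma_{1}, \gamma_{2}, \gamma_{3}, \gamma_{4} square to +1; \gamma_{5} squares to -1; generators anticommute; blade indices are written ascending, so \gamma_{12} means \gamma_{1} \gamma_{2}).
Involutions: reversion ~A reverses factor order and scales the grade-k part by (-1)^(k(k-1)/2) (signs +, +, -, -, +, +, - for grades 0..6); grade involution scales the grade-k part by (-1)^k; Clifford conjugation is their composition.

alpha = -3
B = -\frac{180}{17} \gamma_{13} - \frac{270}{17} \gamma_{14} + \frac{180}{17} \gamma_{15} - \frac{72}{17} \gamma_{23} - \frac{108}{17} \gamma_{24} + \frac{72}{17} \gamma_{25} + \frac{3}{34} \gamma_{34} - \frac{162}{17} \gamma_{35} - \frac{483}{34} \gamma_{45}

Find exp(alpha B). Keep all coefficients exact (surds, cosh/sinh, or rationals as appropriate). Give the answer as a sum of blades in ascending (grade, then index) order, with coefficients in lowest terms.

B^2 term by term: the squares give (-\frac{180}{17})^2*(\gamma_{13})^2 + (-\frac{270}{17})^2*(\gamma_{14})^2 + (\frac{180}{17})^2*(\gamma_{15})^2 + (-\frac{72}{17})^2*(\gamma_{23})^2 + (-\frac{108}{17})^2*(\gamma_{24})^2 + (\frac{72}{17})^2*(\gamma_{25})^2 + (\frac{3}{34})^2*(\gamma_{34})^2 + (-\frac{162}{17})^2*(\gamma_{35})^2 + (-\frac{483}{34})^2*(\gamma_{45})^2 = \frac{32400}{289}*(-1) + \frac{72900}{289}*(-1) + \frac{32400}{289}*(+1) + \frac{5184}{289}*(-1) + \frac{11664}{289}*(-1) + \frac{5184}{289}*(+1) + \frac{9}{1156}*(-1) + \frac{26244}{289}*(+1) + \frac{233289}{1156}*(+1) = 0 (each basis 2-blade squares to minus the product of its generators' squares); cross terms between blades sharing an index anticommute and cancel; the commuting (index-disjoint) pairs give grade-4 terms 2*c*c'*(blade product), which cancel blade by blade — \gamma_{1234}: -\frac{38880}{289} + \frac{38880}{289} = 0; \gamma_{1235}: \frac{25920}{289} - \frac{25920}{289} = 0; \gamma_{1245}: \frac{38880}{289} - \frac{38880}{289} = 0; \gamma_{1345}: \frac{86940}{289} - \frac{87480}{289} + \frac{540}{289} = 0; \gamma_{2345}: \frac{34776}{289} - \frac{34992}{289} + \frac{216}{289} = 0 — confirming B is simple. So B^2 = 0.
B^2 = 0, and the exponential is exactly linear here: exp(alpha B) = 1 + alpha B (parabolic case).
Answer: 1 + \frac{540}{17} \gamma_{13} + \frac{810}{17} \gamma_{14} - \frac{540}{17} \gamma_{15} + \frac{216}{17} \gamma_{23} + \frac{324}{17} \gamma_{24} - \frac{216}{17} \gamma_{25} - \frac{9}{34} \gamma_{34} + \frac{486}{17} \gamma_{35} + \frac{1449}{34} \gamma_{45}


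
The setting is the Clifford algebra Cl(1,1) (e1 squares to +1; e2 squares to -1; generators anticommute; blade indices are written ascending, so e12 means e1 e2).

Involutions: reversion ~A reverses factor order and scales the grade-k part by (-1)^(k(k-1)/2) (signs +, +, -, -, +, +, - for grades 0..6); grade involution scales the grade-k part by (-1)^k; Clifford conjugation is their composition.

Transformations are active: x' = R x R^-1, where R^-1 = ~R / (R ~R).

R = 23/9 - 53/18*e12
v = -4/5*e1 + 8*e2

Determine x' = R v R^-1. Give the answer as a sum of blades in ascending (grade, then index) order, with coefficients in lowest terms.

~R = 23/9 + 53/18*e12, and R ~R = -77/36, so R^-1 = ~R / (-77/36).
R v = 968/45*e1 + 814/45*e2
Answer: -3188/63*e1 - 16136/315*e2


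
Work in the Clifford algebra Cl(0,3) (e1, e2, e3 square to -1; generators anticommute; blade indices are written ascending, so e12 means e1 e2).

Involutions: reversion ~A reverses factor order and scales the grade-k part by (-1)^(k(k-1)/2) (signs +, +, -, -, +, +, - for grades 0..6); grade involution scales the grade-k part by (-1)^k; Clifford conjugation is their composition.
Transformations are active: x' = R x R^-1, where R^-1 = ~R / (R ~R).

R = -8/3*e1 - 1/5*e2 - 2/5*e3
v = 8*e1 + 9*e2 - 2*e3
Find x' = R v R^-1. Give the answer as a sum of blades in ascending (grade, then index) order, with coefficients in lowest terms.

~R = -8/3*e1 - 1/5*e2 - 2/5*e3, and R ~R = -329/45, so R^-1 = ~R / (-329/45).
R v = 67/3 - 112/5*e12 + 128/15*e13 + 4*e23
Answer: 2728/329*e1 - 2559/329*e2 + 1462/329*e3


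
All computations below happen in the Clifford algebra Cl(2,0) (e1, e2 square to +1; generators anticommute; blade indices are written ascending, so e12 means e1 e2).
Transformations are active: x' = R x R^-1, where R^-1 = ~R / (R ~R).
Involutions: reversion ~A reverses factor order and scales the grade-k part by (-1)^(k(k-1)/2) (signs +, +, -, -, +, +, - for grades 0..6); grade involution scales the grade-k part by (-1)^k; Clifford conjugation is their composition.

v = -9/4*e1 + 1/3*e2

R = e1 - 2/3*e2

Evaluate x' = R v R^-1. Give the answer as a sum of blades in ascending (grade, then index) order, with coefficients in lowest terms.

~R = e1 - 2/3*e2, and R ~R = 13/9, so R^-1 = ~R / (13/9).
R v = -89/36 - 7/6*e12
Answer: -61/52*e1 + 76/39*e2


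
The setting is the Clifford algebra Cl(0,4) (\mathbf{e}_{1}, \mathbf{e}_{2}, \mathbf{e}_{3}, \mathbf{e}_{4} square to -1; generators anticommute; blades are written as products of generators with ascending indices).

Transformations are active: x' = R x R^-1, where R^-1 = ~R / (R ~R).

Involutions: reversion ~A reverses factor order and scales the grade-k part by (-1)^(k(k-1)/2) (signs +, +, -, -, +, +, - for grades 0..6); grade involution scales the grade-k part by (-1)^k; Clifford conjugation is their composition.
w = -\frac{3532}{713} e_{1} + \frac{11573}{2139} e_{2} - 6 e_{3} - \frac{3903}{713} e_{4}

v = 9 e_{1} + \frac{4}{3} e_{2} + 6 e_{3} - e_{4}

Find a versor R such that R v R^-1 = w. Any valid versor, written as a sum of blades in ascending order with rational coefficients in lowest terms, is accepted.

Key observation: q(v) = q(w) = -\frac{1078}{9} (sandwiches preserve the norm), so R = v + w = \frac{2885}{713} e_{1} + \frac{14425}{2139} e_{2} - \frac{4616}{713} e_{4} works whenever it is invertible — the component of v along it is kept and (v - w)/2 reverses, sending v to w.
Answer: \frac{2885}{713} e_{1} + \frac{14425}{2139} e_{2} - \frac{4616}{713} e_{4}


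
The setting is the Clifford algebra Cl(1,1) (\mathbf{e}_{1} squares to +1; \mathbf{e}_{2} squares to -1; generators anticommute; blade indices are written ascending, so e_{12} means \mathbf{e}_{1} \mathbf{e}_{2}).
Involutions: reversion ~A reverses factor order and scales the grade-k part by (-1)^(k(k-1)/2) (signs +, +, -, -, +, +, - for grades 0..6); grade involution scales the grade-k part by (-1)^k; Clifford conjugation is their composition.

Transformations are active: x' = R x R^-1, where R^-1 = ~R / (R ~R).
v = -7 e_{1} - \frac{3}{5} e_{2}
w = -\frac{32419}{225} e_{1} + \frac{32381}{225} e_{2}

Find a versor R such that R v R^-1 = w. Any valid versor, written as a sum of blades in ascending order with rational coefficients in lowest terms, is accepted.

Since q(v) = q(w) = \frac{1216}{25}, the sum R = v + w = -\frac{33994}{225} e_{1} + \frac{32246}{225} e_{2} does the job whenever invertible.
Answer: -\frac{33994}{225} e_{1} + \frac{32246}{225} e_{2}


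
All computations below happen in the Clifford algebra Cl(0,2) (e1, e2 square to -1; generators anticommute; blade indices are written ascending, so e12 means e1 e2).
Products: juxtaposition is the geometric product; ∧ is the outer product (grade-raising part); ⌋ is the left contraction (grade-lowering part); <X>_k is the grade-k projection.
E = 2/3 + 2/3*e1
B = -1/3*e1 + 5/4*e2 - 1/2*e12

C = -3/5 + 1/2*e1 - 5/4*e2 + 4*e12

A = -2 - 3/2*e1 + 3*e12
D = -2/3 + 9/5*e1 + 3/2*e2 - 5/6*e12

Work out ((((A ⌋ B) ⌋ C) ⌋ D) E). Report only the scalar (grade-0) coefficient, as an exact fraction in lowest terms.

step 1: 1 + 2/3*e1 - 13/4*e2 + e12
step 2: -2159/240 - 25/2*e1 - 47/12*e2 + 4*e12
step 3: 6787/180 - 46543/3600*e1 - 11477/480*e2 + 2159/288*e12
step 4: 60761/1800 + 89197/5400*e1 - 5909/540*e2 + 22613/1080*e12
Answer: 60761/1800


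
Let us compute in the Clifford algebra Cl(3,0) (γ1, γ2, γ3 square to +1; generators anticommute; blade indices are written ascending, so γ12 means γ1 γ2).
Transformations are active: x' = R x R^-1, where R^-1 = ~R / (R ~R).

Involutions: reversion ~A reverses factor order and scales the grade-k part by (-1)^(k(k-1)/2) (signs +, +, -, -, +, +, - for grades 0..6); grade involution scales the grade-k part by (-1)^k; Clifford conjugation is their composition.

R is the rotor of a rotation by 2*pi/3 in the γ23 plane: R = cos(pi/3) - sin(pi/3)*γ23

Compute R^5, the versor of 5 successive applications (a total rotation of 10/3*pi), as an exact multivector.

The rotor phase is half the rotation angle and phases add under composition, so 5 steps in the γ23 plane accumulate phase 5*(pi/3) = 5*pi/3: R^5 = cos(5*pi/3) - sin(5*pi/3)*γ23.
cos(5*pi/3) = 1/2 and sin(5*pi/3) = -sqrt(3)/2, so R^5 = 1/2 + sqrt(3)/2*γ23. The net rotation is 4/3*pi (after discarding 1 full turn, each of which contributes a factor -1 to the rotor); the rotor keeps the half-angle phase exactly.
Answer: 1/2 + sqrt(3)/2*γ23


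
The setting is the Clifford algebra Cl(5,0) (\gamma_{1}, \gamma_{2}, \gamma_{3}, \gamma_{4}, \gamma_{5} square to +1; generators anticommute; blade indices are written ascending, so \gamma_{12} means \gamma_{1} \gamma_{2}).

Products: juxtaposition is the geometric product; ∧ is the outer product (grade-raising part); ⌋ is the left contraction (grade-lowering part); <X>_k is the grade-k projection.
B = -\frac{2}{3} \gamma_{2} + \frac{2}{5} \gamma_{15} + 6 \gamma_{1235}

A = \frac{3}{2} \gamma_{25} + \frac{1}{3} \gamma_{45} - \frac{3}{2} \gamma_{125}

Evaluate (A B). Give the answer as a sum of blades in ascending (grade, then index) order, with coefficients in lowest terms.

step 1: -\frac{3}{5} \gamma_{2} - 9 \gamma_{3} + \gamma_{5} + \frac{3}{5} \gamma_{12} + 9 \gamma_{13} + \frac{2}{15} \gamma_{14} - \gamma_{15} - \frac{2}{9} \gamma_{245} + 2 \gamma_{1234}
Answer: -\frac{3}{5} \gamma_{2} - 9 \gamma_{3} + \gamma_{5} + \frac{3}{5} \gamma_{12} + 9 \gamma_{13} + \frac{2}{15} \gamma_{14} - \gamma_{15} - \frac{2}{9} \gamma_{245} + 2 \gamma_{1234}


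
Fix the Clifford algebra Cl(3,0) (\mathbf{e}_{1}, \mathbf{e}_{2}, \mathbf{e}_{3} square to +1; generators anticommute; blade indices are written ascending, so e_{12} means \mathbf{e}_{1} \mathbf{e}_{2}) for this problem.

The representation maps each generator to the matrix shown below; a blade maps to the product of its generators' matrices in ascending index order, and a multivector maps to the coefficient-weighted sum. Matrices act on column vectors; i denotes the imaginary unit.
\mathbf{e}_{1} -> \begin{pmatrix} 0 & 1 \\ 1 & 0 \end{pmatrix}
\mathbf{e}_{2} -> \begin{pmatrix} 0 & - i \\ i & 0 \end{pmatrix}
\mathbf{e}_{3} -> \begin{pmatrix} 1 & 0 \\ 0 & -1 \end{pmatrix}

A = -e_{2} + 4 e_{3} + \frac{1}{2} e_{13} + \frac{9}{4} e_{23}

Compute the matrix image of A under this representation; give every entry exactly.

Bivector images (products of the table entries): rho(e_{13}) = rho(\mathbf{e}_{1})rho(\mathbf{e}_{3}) = \begin{pmatrix} 0 & -1 \\ 1 & 0 \end{pmatrix}; rho(e_{23}) = rho(\mathbf{e}_{2})rho(\mathbf{e}_{3}) = \begin{pmatrix} 0 & i \\ i & 0 \end{pmatrix}.
M = (-1)*rho(e_{2}) + (4)*rho(e_{3}) + (\frac{1}{2})*rho(e_{13}) + (\frac{9}{4})*rho(e_{23}), summed entrywise:
Answer: \begin{pmatrix} 4 & - \frac{1}{2} + \frac{13 i}{4} \\ \frac{1}{2} + \frac{5 i}{4} & -4 \end{pmatrix}


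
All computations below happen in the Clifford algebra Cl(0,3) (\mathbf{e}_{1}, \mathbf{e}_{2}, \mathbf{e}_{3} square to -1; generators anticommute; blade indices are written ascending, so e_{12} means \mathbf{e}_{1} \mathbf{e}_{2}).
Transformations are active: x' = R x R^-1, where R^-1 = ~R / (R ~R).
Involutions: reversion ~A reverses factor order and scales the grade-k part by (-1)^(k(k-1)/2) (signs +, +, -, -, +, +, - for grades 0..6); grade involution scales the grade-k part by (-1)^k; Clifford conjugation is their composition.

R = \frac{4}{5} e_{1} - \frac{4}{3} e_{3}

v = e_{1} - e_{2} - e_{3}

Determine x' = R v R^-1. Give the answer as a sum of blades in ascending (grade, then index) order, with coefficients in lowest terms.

~R = \frac{4}{5} e_{1} - \frac{4}{3} e_{3}, and R ~R = -\frac{544}{225}, so R^-1 = ~R / (-\frac{544}{225}).
R v = -\frac{32}{15} - \frac{4}{5} e_{12} + \frac{8}{15} e_{13} - \frac{4}{3} e_{23}
Answer: \frac{7}{17} e_{1} + e_{2} - \frac{23}{17} e_{3}


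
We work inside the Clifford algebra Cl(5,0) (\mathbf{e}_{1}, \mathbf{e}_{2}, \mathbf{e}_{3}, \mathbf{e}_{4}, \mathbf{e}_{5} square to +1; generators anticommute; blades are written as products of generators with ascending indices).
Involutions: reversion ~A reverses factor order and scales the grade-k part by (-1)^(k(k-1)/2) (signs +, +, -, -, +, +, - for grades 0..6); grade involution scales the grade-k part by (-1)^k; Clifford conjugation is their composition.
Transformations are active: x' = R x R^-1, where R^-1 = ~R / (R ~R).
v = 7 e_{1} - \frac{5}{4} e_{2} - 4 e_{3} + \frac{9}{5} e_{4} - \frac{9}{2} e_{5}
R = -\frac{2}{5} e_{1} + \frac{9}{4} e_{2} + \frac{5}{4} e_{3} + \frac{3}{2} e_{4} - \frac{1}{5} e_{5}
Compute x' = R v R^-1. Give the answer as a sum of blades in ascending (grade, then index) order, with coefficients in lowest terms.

~R = -\frac{2}{5} e_{1} + \frac{9}{4} e_{2} + \frac{5}{4} e_{3} + \frac{3}{2} e_{4} - \frac{1}{5} e_{5}, and R ~R = \frac{363}{40}, so R^-1 = ~R / (\frac{363}{40}).
R v = -\frac{561}{80} - \frac{61}{4} e_{1} e_{2} - \frac{143}{20} e_{1} e_{3} - \frac{561}{50} e_{1} e_{4} + \frac{16}{5} e_{1} e_{5} - \frac{119}{16} e_{2} e_{3} + \frac{237}{40} e_{2} e_{4} - \frac{83}{8} e_{2} e_{5} + \frac{33}{4} e_{3} e_{4} - \frac{257}{40} e_{3} e_{5} - \frac{639}{100} e_{4} e_{5}
Answer: -\frac{351}{55} e_{1} - \frac{49}{22} e_{2} + \frac{91}{44} e_{3} - \frac{453}{110} e_{4} + \frac{529}{110} e_{5}


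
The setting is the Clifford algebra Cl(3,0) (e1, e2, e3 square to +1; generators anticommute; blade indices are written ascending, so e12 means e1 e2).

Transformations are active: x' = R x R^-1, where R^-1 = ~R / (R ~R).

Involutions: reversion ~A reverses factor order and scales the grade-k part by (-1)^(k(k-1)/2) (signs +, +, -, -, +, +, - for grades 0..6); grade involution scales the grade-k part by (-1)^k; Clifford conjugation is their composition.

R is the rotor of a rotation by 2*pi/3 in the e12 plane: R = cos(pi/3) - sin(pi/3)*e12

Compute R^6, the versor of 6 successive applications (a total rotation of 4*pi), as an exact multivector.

Rotor phase runs at HALF the rotation angle; powers of one rotor simply add phase, so after 6 steps in e12 the phase is 6*pi/3 = 2*pi and R^6 = cos(2*pi) - sin(2*pi)*e12.
cos(2*pi) = 1 and sin(2*pi) = 0, so R^6 = 1. The total rotation 4*pi is 2 full turns, so every vector returns to itself, yet the rotor is +1, back on the identity sheet (an even number of 2*pi turns).
Answer: 1


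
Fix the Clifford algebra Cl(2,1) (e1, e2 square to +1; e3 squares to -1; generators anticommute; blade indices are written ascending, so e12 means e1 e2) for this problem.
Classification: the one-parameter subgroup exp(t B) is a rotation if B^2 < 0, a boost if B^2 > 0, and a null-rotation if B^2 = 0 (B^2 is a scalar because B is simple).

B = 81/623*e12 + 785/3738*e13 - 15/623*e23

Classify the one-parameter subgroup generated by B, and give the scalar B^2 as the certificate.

B^2 term by term: the squares give (81/623)^2*(e12)^2 + (785/3738)^2*(e13)^2 + (-15/623)^2*(e23)^2 = 6561/388129*(-1) + 616225/13972644*(+1) + 225/388129*(+1) = 1/36 (each basis 2-blade squares to minus the product of its generators' squares); cross terms between blades sharing an index anticommute and cancel. So B^2 = 1/36.
Answer: boost, certificate B^2 = 1/36. Certificate logic: 1/36 is a conjugation-invariant scalar, so its sign fixes rotation versus boost versus null-rotation outright.


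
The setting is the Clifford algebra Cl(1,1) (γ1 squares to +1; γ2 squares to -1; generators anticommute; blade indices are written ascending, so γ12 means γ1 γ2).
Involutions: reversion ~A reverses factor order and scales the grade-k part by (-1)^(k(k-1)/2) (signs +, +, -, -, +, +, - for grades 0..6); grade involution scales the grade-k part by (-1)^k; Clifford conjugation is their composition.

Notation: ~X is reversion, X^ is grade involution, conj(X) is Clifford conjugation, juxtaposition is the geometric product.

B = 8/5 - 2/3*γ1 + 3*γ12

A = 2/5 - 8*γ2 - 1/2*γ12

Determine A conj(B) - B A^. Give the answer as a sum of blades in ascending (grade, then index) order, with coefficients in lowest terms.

first term: 107/50 + 364/15*γ1 - 187/15*γ2 + 10/3*γ12
second term: -43/50 - 364/15*γ1 + 197/15*γ2 - 74/15*γ12
Answer: 3 + 728/15*γ1 - 128/5*γ2 + 124/15*γ12


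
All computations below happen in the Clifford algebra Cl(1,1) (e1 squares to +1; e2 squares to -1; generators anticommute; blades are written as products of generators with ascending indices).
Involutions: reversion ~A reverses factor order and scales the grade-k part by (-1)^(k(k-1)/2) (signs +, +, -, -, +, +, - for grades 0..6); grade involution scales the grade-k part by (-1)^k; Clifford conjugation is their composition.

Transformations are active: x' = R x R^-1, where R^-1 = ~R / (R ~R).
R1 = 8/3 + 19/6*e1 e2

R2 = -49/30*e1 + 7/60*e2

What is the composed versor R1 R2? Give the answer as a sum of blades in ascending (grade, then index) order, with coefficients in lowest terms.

Distribute over the terms of R1 (each basis-blade product reordered to ascending indices, repeated generators contracted through their squares):
(8/3) R2 = -196/45*e1 + 14/45*e2
(19/6*e1 e2) R2 = -133/360*e1 + 931/180*e2
Summing the partial products and collecting blades:
Answer: -189/40*e1 + 329/60*e2


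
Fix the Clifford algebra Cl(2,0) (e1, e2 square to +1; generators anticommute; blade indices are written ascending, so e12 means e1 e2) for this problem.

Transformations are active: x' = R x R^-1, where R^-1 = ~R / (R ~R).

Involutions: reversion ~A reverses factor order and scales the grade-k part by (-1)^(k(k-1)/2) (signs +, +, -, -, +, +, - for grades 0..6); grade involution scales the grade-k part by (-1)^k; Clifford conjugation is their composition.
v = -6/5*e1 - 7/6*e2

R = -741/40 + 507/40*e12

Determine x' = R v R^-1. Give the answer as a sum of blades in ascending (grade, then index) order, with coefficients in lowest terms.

~R = -741/40 - 507/40*e12, and R ~R = 80613/160, so R^-1 = ~R / (80613/160).
R v = 2977/400*e1 + 14729/400*e2
Answer: 5189/7950*e1 - 2042/1325*e2


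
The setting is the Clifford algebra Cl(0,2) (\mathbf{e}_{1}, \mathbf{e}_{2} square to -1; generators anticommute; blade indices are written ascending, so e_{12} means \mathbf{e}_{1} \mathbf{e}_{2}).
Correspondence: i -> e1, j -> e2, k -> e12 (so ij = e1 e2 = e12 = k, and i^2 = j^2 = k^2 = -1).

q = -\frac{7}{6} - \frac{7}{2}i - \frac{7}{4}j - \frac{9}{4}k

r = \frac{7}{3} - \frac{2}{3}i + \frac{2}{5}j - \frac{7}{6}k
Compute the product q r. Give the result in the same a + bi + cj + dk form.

In blades: q = -\frac{7}{6} - \frac{7}{2} e_{1} - \frac{7}{4} e_{2} - \frac{9}{4} e_{12}, r = \frac{7}{3} - \frac{2}{3} e_{1} + \frac{2}{5} e_{2} - \frac{7}{6} e_{12}.
Distribute q over r term by term (generator squares from the signature, products reordered to ascending indices): (-\frac{7}{6})*r = -\frac{49}{18} + \frac{7}{9} e_{1} - \frac{7}{15} e_{2} + \frac{49}{36} e_{12}; (-\frac{7}{2} e_{1})*r = -\frac{7}{3} - \frac{49}{6} e_{1} - \frac{49}{12} e_{2} - \frac{7}{5} e_{12}; (-\frac{7}{4} e_{2})*r = \frac{7}{10} + \frac{49}{24} e_{1} - \frac{49}{12} e_{2} - \frac{7}{6} e_{12}; (-\frac{9}{4} e_{12})*r = -\frac{21}{8} + \frac{9}{10} e_{1} + \frac{3}{2} e_{2} - \frac{21}{4} e_{12}.
Sum: -\frac{2513}{360} - \frac{1601}{360} e_{1} - \frac{107}{15} e_{2} - \frac{581}{90} e_{12}; translating back through the correspondence:
Answer: -\frac{2513}{360} - \frac{1601}{360}i - \frac{107}{15}j - \frac{581}{90}k


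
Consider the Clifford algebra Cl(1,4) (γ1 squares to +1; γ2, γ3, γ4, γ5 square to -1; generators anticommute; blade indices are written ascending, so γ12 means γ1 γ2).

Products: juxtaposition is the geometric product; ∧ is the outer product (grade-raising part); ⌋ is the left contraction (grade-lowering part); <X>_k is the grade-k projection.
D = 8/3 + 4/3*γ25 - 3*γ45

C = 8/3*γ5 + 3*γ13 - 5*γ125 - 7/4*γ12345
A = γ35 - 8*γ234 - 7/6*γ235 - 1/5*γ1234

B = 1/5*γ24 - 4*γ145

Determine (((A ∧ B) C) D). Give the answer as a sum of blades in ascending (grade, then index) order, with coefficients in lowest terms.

step 1: -1/5*γ2345
step 2: 7/20*γ1 - γ134 + 8/15*γ234 + 3/5*γ1245
step 3: 14/15*γ1 + 9/5*γ12 + 4/5*γ14 + 7/15*γ125 - 8/3*γ134 - 3*γ135 - 21/20*γ145 + 64/45*γ234 + 8/5*γ235 - 32/45*γ345 + 8/5*γ1245 - 4/3*γ12345
Answer: 14/15*γ1 + 9/5*γ12 + 4/5*γ14 + 7/15*γ125 - 8/3*γ134 - 3*γ135 - 21/20*γ145 + 64/45*γ234 + 8/5*γ235 - 32/45*γ345 + 8/5*γ1245 - 4/3*γ12345


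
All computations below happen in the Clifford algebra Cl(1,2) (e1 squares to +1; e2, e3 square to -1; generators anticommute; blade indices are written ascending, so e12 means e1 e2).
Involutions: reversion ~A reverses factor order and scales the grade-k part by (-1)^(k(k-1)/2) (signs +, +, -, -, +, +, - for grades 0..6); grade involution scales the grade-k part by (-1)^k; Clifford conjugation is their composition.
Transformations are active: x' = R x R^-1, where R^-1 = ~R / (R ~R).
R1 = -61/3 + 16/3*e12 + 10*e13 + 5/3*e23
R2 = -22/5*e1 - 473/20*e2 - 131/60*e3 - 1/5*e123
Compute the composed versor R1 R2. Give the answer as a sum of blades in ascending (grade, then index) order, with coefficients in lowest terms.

Distribute over the terms of R1 (each basis-blade product reordered to ascending indices, repeated generators contracted through their squares):
(-61/3) R2 = 1342/15*e1 + 28853/60*e2 + 7991/180*e3 + 61/15*e123
(16/3*e12) R2 = 1892/15*e1 + 352/15*e2 - 16/15*e3 - 524/45*e123
(10*e13) R2 = 131/6*e1 + 2*e2 + 44*e3 + 473/2*e123
(5/3*e23) R2 = 1/3*e1 + 131/36*e2 - 473/12*e3 - 22/3*e123
Summing the partial products and collecting blades:
Answer: 7133/30*e1 + 45899/90*e2 + 2156/45*e3 + 19943/90*e123


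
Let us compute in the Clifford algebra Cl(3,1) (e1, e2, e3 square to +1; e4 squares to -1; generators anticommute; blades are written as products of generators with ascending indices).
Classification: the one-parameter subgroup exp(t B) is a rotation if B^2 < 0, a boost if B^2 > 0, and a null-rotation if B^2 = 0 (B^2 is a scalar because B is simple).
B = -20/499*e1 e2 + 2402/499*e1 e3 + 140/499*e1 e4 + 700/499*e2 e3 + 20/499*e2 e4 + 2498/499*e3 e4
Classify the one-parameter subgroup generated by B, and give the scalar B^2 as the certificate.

B^2 term by term: the squares give (-20/499)^2*(e1 e2)^2 + (2402/499)^2*(e1 e3)^2 + (140/499)^2*(e1 e4)^2 + (700/499)^2*(e2 e3)^2 + (20/499)^2*(e2 e4)^2 + (2498/499)^2*(e3 e4)^2 = 400/249001*(-1) + 5769604/249001*(-1) + 19600/249001*(+1) + 490000/249001*(-1) + 400/249001*(+1) + 6240004/249001*(+1) = 0 (each basis 2-blade squares to minus the product of its generators' squares); cross terms between blades sharing an index anticommute and cancel; the commuting (index-disjoint) pairs give grade-4 terms 2*c*c'*(blade product), which cancel blade by blade — e1 e2 e3 e4: -99920/249001 - 96080/249001 + 196000/249001 = 0 — confirming B is simple. So B^2 = 0.
Answer: null-rotation, certificate B^2 = 0. No conjugation can change B^2 = 0; the sign gives the class.


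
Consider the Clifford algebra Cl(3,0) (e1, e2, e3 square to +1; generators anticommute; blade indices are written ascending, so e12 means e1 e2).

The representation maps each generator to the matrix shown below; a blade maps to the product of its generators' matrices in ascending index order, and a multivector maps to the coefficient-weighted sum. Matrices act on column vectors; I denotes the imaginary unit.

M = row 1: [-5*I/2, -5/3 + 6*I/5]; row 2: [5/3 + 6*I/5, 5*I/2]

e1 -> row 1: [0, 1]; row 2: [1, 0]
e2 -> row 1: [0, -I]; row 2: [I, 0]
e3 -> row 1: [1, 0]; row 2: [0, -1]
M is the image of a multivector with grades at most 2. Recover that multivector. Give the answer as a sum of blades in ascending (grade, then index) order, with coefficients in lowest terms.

Method: 1, rho(e1), rho(e2), rho(e3) form a trace-orthogonal basis of the 2x2 complex matrices (tr(X Y) = 2 if X = Y, else 0), so M = m0*1 + m1*rho(e1) + m2*rho(e2) + m3*rho(e3) with m0 = tr(M)/2 = 0, m1 = tr(M rho(e1))/2 = 6*I/5, m2 = tr(M rho(e2))/2 = -5*I/3, m3 = tr(M rho(e3))/2 = -5*I/2.
Multiplying table entries, the bivector images are rho(e12) = I*rho(e3), rho(e13) = -I*rho(e2), rho(e23) = I*rho(e1); with real blade coefficients the real parts of m0..m3 are the coefficients of 1, e1, e2, e3 and the imaginary parts give the bivectors (e23: Im m1, e13: -Im m2, e12: Im m3).
Answer: -5/2*e12 + 5/3*e13 + 6/5*e23


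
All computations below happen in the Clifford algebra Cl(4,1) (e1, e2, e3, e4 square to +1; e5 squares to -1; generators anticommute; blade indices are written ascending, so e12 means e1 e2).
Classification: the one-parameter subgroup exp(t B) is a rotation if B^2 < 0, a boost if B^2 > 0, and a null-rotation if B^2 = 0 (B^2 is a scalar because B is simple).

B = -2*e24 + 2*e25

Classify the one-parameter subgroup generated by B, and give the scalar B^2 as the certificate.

B^2 term by term: the squares give (-2)^2*(e24)^2 + (2)^2*(e25)^2 = 4*(-1) + 4*(+1) = 0 (each basis 2-blade squares to minus the product of its generators' squares); cross terms between blades sharing an index anticommute and cancel. So B^2 = 0.
Answer: null-rotation, certificate B^2 = 0. The class reads off the invariant scalar 0 directly.


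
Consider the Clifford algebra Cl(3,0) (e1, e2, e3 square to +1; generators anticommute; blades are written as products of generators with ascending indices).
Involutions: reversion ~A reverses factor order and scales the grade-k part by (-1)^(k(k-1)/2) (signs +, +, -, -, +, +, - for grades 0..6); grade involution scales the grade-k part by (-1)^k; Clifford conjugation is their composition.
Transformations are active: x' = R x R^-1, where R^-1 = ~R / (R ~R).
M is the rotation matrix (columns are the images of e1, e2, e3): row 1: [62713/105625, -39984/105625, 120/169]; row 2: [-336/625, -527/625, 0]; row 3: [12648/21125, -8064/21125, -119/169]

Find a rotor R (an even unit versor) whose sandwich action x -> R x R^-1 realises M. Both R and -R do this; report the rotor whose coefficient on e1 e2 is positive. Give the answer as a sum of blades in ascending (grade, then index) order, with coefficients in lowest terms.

Method: write R = a + b12*e1 e2 + b13*e1 e3 + b23*e2 e3 with a^2 + b12^2 + b13^2 + b23^2 = 1 (so R^-1 = ~R). Expanding the columns R e_j ~R gives tr M = 4a^2 - 1 and, from the antisymmetric part, M21 - M12 = -4a*b12, M13 - M31 = 4a*b13, M32 - M23 = -4a*b23.
Here tr M = -4029/4225, so a^2 = (1 + tr M)/4 = 49/4225 and a = ±7/65. Taking a = 7/65: M21 - M12 = -672/4225, M13 - M31 = 2352/21125, M32 - M23 = -8064/21125, giving b12 = 24/65, b13 = 84/325, b23 = 288/325, i.e. R = 7/65 + 24/65*e1 e2 + 84/325*e1 e3 + 288/325*e2 e3.
Its e1 e2 coefficient is already positive.
Answer: 7/65 + 24/65*e1 e2 + 84/325*e1 e3 + 288/325*e2 e3. Recall the cover is two-to-one: with M of trace -4029/4225, both preimages act alike, and the stated e1 e2 sign chooses the sheet.


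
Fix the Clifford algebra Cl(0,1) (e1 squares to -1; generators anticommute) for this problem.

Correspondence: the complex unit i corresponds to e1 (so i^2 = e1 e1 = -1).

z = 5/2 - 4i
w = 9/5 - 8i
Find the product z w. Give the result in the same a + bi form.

In blades: z = 5/2 - 4*e1, w = 9/5 - 8*e1.
Distribute z over w term by term (generator squares from the signature, products reordered to ascending indices): (5/2)*w = 9/2 - 20*e1; (-4*e1)*w = -32 - 36/5*e1.
Sum: -55/2 - 136/5*e1; translating back through the correspondence:
Answer: -55/2 - 136/5*i


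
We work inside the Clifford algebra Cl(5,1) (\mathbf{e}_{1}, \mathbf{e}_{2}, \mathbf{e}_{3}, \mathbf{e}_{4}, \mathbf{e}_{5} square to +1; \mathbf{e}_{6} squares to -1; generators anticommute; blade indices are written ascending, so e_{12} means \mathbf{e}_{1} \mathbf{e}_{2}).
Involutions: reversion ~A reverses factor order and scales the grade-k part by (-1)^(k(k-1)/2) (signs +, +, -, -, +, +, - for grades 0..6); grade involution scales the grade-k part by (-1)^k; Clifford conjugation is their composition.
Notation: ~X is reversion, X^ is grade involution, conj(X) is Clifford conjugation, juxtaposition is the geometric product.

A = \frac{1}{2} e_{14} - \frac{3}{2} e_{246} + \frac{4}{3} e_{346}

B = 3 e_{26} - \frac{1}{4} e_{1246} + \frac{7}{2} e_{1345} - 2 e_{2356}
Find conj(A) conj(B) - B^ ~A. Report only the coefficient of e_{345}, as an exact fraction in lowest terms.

first term: -\frac{3}{8} e_{1} - \frac{9}{2} e_{4} + \frac{1}{8} e_{26} - \frac{7}{4} e_{35} - \frac{1}{3} e_{123} - \frac{14}{3} e_{156} - 4 e_{234} + \frac{8}{3} e_{245} + 3 e_{345} - \frac{3}{2} e_{1246} + \frac{21}{4} e_{12356} + e_{123456}
second term: -\frac{3}{8} e_{1} - \frac{9}{2} e_{4} + \frac{1}{8} e_{26} - \frac{7}{4} e_{35} + \frac{1}{3} e_{123} + \frac{14}{3} e_{156} + 4 e_{234} - \frac{8}{3} e_{245} - 3 e_{345} + \frac{3}{2} e_{1246} + \frac{21}{4} e_{12356} + e_{123456}
Answer: 6


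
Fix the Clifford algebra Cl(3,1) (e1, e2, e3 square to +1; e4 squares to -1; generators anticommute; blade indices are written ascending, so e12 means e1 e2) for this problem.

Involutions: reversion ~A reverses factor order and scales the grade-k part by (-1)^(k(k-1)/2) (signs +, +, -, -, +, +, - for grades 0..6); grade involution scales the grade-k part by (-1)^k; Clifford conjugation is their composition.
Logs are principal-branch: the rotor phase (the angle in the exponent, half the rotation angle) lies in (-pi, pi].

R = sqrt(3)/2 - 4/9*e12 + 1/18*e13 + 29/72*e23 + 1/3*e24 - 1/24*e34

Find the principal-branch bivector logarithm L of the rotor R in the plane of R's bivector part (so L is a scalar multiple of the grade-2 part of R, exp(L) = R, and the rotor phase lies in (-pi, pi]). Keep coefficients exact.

The scalar part of R is sqrt(3)/2, and that scalar determines the rotor phase on the principal branch; recovering the unit plane as bivector-part over sine of the phase gives L = phase * plane.
Concretely: cos(phase) = sqrt(3)/2 gives phase = ±pi/6, and since phase/sin(phase) is even the sign is immaterial: L = (phase/sin(phase)) * <R>_2 = (pi/3) * <R>_2.
Answer: -4*pi/27*e12 + pi/54*e13 + 29*pi/216*e23 + pi/9*e24 - pi/72*e34


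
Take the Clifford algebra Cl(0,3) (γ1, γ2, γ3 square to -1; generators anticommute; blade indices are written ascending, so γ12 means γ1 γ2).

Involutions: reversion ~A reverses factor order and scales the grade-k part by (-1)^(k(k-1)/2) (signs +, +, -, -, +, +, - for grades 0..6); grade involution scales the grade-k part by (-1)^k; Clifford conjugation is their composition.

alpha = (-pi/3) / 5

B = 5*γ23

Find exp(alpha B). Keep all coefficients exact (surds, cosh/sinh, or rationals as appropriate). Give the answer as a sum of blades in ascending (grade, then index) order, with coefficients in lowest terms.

B^2 = (5)^2*(γ23)^2 = 25*(-1) = -25 (a basis 2-blade squares to minus the product of its generators' squares).
B^2 = -25 — the series telescopes trigonometrically here: l = 5, alpha*l = -pi/3, so exp(alpha B) = cos(-pi/3) + (sin(-pi/3)/5)*B = 1/2 + (-sqrt(3)/10)*B.
Answer: 1/2 - sqrt(3)/2*γ23
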